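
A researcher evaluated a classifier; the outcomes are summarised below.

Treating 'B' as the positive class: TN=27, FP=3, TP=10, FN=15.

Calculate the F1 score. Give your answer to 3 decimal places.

Precision = TP/(TP+FP) = 10/13 = 0.7692
Recall = TP/(TP+FN) = 10/25 = 0.4000
F1 = 2·TP/(2·TP+FP+FN) = 20/38 = 0.526

0.526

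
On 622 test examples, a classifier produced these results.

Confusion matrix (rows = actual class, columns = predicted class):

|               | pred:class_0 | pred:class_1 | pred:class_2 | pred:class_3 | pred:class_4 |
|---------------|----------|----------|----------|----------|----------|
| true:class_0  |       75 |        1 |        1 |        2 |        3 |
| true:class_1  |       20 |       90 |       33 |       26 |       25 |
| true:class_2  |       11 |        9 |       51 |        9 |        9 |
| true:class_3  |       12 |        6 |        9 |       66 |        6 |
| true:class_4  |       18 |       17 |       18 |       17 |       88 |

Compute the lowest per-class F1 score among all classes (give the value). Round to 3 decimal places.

0.507

Per-class F1 score (2·TP/(2·TP+FP+FN)):
  class_0: TP=75, FP=20+11+12+18=61, FN=1+1+2+3=7 → 150/218 = 0.6881
  class_1: TP=90, FP=1+9+6+17=33, FN=20+33+26+25=104 → 180/317 = 0.5678
  class_2: TP=51, FP=1+33+9+18=61, FN=11+9+9+9=38 → 102/201 = 0.5075
  class_3: TP=66, FP=2+26+9+17=54, FN=12+6+9+6=33 → 132/219 = 0.6027
  class_4: TP=88, FP=3+25+9+6=43, FN=18+17+18+17=70 → 176/289 = 0.6090
Lowest is class 'class_2' with F1 score = 0.507.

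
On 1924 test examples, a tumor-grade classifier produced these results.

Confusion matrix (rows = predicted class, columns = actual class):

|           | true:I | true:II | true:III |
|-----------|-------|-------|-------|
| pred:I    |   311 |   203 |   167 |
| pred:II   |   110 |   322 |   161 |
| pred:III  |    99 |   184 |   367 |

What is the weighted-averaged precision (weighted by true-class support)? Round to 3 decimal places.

0.527

Per-class precision (TP/(TP+FP)):
  I: TP=311, FP=203+167=370 → 311/681 = 0.4567
  II: TP=322, FP=110+161=271 → 322/593 = 0.5430
  III: TP=367, FP=99+184=283 → 367/650 = 0.5646
Weighted-precision = Σ (supportᵢ/N)·precisionᵢ with N=1924: (520/1924)·0.4567 + (709/1924)·0.5430 + (695/1924)·0.5646 = 0.527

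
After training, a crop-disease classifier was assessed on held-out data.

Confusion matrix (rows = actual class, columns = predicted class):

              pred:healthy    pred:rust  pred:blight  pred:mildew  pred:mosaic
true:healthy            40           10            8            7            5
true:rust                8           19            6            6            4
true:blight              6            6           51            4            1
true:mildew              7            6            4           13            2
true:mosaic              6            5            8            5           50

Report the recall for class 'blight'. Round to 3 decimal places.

0.750

Take TP from the diagonal, FP from the rest of the 'blight' prediction marginal, FN from the rest of the 'blight' actual marginal.
recall = TP/(TP+FN).
blight: TP=51, FN=6+6+4+1=17 → 51/68 = 0.7500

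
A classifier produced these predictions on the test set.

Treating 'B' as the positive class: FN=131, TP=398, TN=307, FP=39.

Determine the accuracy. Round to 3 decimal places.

0.806

Accuracy = (TP+TN)/N = (398+307)/875 = 0.806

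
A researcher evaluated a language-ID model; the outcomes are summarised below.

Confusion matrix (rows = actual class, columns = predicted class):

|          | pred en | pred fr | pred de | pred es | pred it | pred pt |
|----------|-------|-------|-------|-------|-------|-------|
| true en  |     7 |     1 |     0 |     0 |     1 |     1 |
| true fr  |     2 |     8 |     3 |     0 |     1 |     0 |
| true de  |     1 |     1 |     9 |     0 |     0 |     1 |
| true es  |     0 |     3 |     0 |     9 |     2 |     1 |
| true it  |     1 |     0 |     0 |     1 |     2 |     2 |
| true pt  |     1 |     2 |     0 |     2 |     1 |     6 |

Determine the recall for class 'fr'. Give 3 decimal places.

0.571

One-vs-rest for 'fr': TP = diagonal; FP = other classes predicted 'fr'; FN = 'fr' predicted as other.
recall = TP/(TP+FN).
fr: TP=8, FN=2+3+0+1+0=6 → 8/14 = 0.5714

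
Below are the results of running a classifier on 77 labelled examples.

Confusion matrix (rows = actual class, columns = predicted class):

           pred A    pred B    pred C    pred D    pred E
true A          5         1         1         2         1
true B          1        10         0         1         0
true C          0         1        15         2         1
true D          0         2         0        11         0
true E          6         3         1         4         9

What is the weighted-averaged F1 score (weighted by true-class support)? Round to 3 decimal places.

Per-class F1 score (2·TP/(2·TP+FP+FN)):
  A: TP=5, FP=1+0+0+6=7, FN=1+1+2+1=5 → 10/22 = 0.4545
  B: TP=10, FP=1+1+2+3=7, FN=1+0+1+0=2 → 20/29 = 0.6897
  C: TP=15, FP=1+0+0+1=2, FN=0+1+2+1=4 → 30/36 = 0.8333
  D: TP=11, FP=2+1+2+4=9, FN=0+2+0+0=2 → 22/33 = 0.6667
  E: TP=9, FP=1+0+1+0=2, FN=6+3+1+4=14 → 18/34 = 0.5294
Weighted-F1 score = Σ (supportᵢ/N)·F1 scoreᵢ with N=77: (10/77)·0.4545 + (12/77)·0.6897 + (19/77)·0.8333 + (13/77)·0.6667 + (23/77)·0.5294 = 0.643

0.643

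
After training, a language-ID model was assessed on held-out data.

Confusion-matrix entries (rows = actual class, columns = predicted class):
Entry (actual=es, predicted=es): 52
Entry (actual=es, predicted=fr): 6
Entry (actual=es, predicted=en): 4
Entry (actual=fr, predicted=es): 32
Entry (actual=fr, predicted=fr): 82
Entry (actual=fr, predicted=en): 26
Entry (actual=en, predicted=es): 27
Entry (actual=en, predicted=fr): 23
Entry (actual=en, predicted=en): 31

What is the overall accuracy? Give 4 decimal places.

Accuracy = trace / total = (52+82+31=165) / 283 = 165/283 = 0.5830

0.5830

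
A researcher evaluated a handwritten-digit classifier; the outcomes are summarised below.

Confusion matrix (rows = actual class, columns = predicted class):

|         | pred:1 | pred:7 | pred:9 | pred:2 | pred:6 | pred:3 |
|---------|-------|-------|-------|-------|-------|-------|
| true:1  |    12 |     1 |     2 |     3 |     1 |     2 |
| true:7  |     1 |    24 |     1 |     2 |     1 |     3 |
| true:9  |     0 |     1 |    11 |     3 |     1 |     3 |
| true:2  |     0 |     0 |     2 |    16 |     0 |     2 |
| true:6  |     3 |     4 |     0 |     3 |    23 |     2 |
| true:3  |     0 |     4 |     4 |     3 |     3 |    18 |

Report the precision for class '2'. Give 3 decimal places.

0.533

One-vs-rest for '2': TP = diagonal; FP = other classes predicted '2'; FN = '2' predicted as other.
precision = TP/(TP+FP).
2: TP=16, FP=3+2+3+3+3=14 → 16/30 = 0.5333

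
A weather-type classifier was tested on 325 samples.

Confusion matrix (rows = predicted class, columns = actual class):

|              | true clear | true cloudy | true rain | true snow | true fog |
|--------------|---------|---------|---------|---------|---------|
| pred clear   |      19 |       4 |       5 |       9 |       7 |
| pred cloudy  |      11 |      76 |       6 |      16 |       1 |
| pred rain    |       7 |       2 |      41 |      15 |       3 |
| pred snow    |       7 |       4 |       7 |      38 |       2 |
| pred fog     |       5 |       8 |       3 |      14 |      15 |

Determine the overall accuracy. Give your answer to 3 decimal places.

0.582

Accuracy = trace / total = (19+76+41+38+15=189) / 325 = 189/325 = 0.582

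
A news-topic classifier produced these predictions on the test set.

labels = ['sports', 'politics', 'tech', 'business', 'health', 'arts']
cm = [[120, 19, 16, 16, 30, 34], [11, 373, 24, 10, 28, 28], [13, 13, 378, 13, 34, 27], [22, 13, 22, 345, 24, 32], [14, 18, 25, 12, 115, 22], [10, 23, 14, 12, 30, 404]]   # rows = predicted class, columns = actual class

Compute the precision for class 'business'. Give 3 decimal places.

0.753

Treat 'business' as positive and all other classes as negative.
precision = TP/(TP+FP).
business: TP=345, FP=22+13+22+24+32=113 → 345/458 = 0.7533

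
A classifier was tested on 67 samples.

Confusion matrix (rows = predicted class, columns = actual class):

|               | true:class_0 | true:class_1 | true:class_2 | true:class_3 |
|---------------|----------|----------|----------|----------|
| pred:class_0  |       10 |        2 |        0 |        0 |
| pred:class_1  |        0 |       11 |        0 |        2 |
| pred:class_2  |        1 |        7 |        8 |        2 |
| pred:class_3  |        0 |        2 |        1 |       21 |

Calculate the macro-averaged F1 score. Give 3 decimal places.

Per-class F1 score (2·TP/(2·TP+FP+FN)):
  class_0: TP=10, FP=2+0+0=2, FN=0+1+0=1 → 20/23 = 0.8696
  class_1: TP=11, FP=0+0+2=2, FN=2+7+2=11 → 22/35 = 0.6286
  class_2: TP=8, FP=1+7+2=10, FN=0+0+1=1 → 16/27 = 0.5926
  class_3: TP=21, FP=0+2+1=3, FN=0+2+2=4 → 42/49 = 0.8571
Macro-F1 score = mean = (0.8696 + 0.6286 + 0.5926 + 0.8571) / 4 = 0.737

0.737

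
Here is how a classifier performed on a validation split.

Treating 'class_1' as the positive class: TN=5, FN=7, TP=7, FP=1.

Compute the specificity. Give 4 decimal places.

0.8333

Specificity = TN/(TN+FP) = 5/(5+1) = 0.8333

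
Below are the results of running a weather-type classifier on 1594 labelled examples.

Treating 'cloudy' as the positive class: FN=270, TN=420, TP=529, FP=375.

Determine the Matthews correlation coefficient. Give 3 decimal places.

0.192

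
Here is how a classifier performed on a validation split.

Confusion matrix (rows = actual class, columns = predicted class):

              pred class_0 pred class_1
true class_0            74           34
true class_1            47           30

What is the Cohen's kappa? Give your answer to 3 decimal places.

Observed agreement pₒ = trace/N = 104/185 = 0.5622
Expected agreement pₑ = Σ (rowᵢ·colᵢ)/N² = (108·121 + 77·64)/185² = 0.5258
κ = (pₒ − pₑ)/(1 − pₑ) = (0.5622 − 0.5258)/(1 − 0.5258) = 0.077

0.077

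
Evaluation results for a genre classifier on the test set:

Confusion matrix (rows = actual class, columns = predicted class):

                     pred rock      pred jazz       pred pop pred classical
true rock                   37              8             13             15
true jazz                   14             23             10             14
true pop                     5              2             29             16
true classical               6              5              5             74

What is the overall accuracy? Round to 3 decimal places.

Accuracy = trace / total = (37+23+29+74=163) / 276 = 163/276 = 0.591

0.591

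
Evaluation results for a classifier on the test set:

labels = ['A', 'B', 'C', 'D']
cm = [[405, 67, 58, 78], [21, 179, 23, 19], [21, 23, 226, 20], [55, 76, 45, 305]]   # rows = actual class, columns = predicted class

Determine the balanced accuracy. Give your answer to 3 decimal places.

Balanced accuracy = mean of per-class recall.
  A: recall = 405/608 = 0.6661
  B: recall = 179/242 = 0.7397
  C: recall = 226/290 = 0.7793
  D: recall = 305/481 = 0.6341
Mean = (0.6661 + 0.7397 + 0.7793 + 0.6341) / 4 = 0.705

0.705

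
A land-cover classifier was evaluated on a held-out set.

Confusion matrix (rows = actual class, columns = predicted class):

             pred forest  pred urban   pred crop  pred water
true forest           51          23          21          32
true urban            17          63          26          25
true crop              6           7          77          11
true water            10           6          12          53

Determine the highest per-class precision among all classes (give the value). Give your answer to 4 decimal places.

0.6364

Per-class precision (TP/(TP+FP)):
  forest: TP=51, FP=17+6+10=33 → 51/84 = 0.60714
  urban: TP=63, FP=23+7+6=36 → 63/99 = 0.63636
  crop: TP=77, FP=21+26+12=59 → 77/136 = 0.56618
  water: TP=53, FP=32+25+11=68 → 53/121 = 0.43802
Highest is class 'urban' with precision = 0.6364.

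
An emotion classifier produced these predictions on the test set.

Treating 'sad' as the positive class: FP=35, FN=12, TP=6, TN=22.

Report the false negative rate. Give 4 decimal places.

FNR = FN/(FN+TP) = 12/(12+6) = 0.6667

0.6667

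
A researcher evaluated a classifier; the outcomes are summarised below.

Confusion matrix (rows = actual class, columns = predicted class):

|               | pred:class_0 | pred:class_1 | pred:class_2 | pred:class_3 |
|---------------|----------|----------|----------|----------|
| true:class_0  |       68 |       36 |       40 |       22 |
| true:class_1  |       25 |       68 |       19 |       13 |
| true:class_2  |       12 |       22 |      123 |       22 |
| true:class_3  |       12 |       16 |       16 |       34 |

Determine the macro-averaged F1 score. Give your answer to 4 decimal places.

0.5112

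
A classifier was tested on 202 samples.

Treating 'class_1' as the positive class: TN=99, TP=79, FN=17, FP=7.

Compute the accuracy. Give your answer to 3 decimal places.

0.881

Accuracy = (TP+TN)/N = (79+99)/202 = 0.881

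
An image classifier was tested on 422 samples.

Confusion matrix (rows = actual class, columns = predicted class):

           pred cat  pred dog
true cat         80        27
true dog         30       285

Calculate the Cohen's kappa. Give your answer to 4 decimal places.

0.6464

Observed agreement pₒ = trace/N = 365/422 = 0.86493
Expected agreement pₑ = Σ (rowᵢ·colᵢ)/N² = (107·110 + 315·312)/422² = 0.61797
κ = (pₒ − pₑ)/(1 − pₑ) = (0.86493 − 0.61797)/(1 − 0.61797) = 0.6464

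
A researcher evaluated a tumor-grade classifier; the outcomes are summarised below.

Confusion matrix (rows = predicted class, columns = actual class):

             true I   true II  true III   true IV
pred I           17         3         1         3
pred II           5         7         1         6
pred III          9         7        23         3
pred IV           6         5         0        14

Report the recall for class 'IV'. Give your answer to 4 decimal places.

0.5385

recall = TP/(TP+FN).
IV: TP=14, FN=3+6+3=12 → 14/26 = 0.53846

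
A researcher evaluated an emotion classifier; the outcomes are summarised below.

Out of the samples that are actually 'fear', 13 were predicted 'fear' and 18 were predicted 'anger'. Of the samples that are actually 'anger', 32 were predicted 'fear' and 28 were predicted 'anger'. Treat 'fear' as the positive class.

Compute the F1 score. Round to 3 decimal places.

0.342

Precision = TP/(TP+FP) = 13/45 = 0.2889
Recall = TP/(TP+FN) = 13/31 = 0.4194
F1 = 2·TP/(2·TP+FP+FN) = 26/76 = 0.342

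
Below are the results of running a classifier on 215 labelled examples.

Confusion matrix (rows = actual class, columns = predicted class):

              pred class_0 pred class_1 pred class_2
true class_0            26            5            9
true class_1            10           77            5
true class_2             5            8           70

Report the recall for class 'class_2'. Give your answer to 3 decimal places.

recall = TP/(TP+FN).
class_2: TP=70, FN=5+8=13 → 70/83 = 0.8434

0.843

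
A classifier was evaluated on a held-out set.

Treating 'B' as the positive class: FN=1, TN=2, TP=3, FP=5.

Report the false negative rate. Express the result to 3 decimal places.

0.250

FNR = FN/(FN+TP) = 1/(1+3) = 0.250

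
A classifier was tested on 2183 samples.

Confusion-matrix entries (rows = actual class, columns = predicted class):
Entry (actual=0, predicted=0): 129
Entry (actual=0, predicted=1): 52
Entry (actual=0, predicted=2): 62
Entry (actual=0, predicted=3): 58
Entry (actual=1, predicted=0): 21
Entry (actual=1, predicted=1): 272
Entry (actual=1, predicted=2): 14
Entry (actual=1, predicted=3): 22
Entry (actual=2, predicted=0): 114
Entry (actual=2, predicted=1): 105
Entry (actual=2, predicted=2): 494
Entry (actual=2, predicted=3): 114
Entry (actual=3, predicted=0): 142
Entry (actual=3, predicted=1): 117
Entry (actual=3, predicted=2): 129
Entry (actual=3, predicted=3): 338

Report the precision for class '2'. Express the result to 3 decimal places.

0.707

Take TP from the diagonal, FP from the rest of the '2' prediction marginal, FN from the rest of the '2' actual marginal.
precision = TP/(TP+FP).
2: TP=494, FP=62+14+129=205 → 494/699 = 0.7067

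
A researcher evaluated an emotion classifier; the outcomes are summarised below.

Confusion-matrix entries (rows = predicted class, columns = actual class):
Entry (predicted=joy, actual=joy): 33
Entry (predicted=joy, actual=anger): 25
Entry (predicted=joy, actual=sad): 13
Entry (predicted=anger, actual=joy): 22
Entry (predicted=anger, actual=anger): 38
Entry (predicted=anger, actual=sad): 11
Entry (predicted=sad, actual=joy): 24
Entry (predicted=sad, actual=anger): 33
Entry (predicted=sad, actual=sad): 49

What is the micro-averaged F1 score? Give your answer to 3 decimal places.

Micro-averaging pools counts across classes: ΣTP=120, ΣFP=128, ΣFN=128.
Micro-F1 score = 2·TP/(2·TP+FP+FN) on pooled counts = 0.484 (equals overall accuracy in single-label multiclass).

0.484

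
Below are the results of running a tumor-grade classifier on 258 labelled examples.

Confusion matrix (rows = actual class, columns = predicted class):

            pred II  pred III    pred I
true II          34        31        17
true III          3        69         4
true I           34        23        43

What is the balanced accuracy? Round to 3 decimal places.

0.584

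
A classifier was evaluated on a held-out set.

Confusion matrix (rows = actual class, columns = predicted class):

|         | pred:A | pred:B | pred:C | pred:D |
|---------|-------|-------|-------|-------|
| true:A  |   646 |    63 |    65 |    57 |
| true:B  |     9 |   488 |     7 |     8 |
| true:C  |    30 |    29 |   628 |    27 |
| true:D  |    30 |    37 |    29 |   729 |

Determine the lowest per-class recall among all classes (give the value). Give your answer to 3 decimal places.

0.777

Per-class recall (TP/(TP+FN)):
  A: TP=646, FN=63+65+57=185 → 646/831 = 0.7774
  B: TP=488, FN=9+7+8=24 → 488/512 = 0.9531
  C: TP=628, FN=30+29+27=86 → 628/714 = 0.8796
  D: TP=729, FN=30+37+29=96 → 729/825 = 0.8836
Lowest is class 'A' with recall = 0.777.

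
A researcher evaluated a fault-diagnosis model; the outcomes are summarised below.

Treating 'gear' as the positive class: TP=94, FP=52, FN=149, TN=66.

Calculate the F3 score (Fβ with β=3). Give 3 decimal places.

Fβ = (1+β²)·TP / ((1+β²)·TP + β²·FN + FP), with β²=9
= 10·94 / (10·94 + 9·149 + 52) = 0.403

0.403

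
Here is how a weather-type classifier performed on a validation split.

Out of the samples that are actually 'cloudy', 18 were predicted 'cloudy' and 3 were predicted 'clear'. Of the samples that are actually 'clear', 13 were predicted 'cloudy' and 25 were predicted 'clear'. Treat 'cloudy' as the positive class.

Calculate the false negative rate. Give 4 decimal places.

0.1429

FNR = FN/(FN+TP) = 3/(3+18) = 0.1429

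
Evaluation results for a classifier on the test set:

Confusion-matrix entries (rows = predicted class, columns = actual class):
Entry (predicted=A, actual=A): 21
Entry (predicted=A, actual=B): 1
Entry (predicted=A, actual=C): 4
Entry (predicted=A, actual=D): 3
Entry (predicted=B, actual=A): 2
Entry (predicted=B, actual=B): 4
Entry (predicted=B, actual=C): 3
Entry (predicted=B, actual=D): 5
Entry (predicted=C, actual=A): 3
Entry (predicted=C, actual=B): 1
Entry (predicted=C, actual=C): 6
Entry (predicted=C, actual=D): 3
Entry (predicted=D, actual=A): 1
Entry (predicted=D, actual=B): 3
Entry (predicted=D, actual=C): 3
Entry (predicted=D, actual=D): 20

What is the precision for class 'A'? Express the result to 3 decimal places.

One-vs-rest for 'A': TP = diagonal; FP = other classes predicted 'A'; FN = 'A' predicted as other.
precision = TP/(TP+FP).
A: TP=21, FP=1+4+3=8 → 21/29 = 0.7241

0.724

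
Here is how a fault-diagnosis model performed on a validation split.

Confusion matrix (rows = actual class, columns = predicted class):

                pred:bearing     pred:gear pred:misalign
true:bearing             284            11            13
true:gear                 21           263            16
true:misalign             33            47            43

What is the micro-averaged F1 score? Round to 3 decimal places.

Micro-averaging pools counts across classes: ΣTP=590, ΣFP=141, ΣFN=141.
Micro-F1 score = 2·TP/(2·TP+FP+FN) on pooled counts = 0.807 (equals overall accuracy in single-label multiclass).

0.807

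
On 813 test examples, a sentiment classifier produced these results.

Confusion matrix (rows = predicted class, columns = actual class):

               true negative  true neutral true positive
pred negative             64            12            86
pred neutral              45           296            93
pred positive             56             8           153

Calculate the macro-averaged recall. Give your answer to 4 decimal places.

0.5951

Per-class recall (TP/(TP+FN)):
  negative: TP=64, FN=45+56=101 → 64/165 = 0.38788
  neutral: TP=296, FN=12+8=20 → 296/316 = 0.93671
  positive: TP=153, FN=86+93=179 → 153/332 = 0.46084
Macro-recall = mean = (0.38788 + 0.93671 + 0.46084) / 3 = 0.5951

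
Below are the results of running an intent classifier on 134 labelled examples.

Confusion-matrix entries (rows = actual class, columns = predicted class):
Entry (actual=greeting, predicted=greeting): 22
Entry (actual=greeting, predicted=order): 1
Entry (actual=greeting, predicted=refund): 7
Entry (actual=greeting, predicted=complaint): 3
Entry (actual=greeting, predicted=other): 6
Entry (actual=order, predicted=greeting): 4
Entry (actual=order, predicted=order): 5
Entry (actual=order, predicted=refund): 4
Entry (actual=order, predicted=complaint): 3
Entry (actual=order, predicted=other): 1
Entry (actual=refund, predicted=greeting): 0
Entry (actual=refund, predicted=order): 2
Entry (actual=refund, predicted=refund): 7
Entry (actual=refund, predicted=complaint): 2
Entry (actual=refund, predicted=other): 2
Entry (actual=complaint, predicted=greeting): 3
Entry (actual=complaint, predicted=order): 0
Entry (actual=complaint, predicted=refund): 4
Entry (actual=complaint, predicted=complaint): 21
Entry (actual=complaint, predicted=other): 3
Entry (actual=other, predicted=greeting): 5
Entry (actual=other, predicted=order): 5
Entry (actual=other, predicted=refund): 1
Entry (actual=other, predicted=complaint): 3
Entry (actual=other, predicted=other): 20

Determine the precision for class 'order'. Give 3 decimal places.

0.385

Take TP from the diagonal, FP from the rest of the 'order' prediction marginal, FN from the rest of the 'order' actual marginal.
precision = TP/(TP+FP).
order: TP=5, FP=1+2+0+5=8 → 5/13 = 0.3846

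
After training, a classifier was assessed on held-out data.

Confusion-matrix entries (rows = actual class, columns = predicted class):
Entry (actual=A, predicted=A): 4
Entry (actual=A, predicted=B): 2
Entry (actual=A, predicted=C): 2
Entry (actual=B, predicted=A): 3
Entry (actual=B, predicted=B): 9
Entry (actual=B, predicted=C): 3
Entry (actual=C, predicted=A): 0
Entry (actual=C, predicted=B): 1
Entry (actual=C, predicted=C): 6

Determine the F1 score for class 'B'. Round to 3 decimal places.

0.667

One-vs-rest for 'B': TP = diagonal; FP = other classes predicted 'B'; FN = 'B' predicted as other.
F1 score = 2·TP/(2·TP+FP+FN).
B: TP=9, FP=2+1=3, FN=3+3=6 → 18/27 = 0.6667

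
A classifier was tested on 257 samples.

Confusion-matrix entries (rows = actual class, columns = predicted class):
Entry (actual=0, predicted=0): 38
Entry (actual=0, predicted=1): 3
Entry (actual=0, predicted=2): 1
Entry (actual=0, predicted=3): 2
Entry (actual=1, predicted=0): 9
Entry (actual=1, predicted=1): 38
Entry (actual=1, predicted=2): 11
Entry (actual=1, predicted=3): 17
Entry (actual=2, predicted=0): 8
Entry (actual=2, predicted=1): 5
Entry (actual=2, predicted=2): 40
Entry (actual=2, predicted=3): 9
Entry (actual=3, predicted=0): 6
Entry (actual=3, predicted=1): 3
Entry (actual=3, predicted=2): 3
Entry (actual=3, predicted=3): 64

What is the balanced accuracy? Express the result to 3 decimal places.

Balanced accuracy = mean of per-class recall.
  0: recall = 38/44 = 0.8636
  1: recall = 38/75 = 0.5067
  2: recall = 40/62 = 0.6452
  3: recall = 64/76 = 0.8421
Mean = (0.8636 + 0.5067 + 0.6452 + 0.8421) / 4 = 0.714

0.714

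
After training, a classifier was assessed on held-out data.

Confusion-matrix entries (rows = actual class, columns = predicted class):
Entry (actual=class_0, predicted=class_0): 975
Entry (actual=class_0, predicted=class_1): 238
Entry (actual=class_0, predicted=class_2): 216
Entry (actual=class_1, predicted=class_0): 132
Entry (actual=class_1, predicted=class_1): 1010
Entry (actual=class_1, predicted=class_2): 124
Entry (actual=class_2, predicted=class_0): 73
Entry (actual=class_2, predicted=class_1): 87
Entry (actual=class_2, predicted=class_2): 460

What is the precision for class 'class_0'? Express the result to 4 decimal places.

precision = TP/(TP+FP).
class_0: TP=975, FP=132+73=205 → 975/1180 = 0.82627

0.8263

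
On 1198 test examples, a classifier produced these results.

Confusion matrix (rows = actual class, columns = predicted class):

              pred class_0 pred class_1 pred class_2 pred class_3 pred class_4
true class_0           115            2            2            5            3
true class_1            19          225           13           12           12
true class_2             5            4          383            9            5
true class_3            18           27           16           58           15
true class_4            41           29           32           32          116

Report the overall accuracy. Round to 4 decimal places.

Accuracy = trace / total = (115+225+383+58+116=897) / 1198 = 897/1198 = 0.7487

0.7487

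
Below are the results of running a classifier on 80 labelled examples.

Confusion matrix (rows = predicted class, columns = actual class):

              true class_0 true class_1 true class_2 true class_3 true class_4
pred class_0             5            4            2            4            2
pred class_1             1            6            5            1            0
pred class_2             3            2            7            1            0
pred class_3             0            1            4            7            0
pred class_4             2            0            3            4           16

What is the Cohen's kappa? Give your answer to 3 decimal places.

Observed agreement pₒ = trace/N = 41/80 = 0.5125
Expected agreement pₑ = Σ (rowᵢ·colᵢ)/N² = (11·17 + 13·13 + 21·13 + 17·12 + 18·25)/80² = 0.2005
κ = (pₒ − pₑ)/(1 − pₑ) = (0.5125 − 0.2005)/(1 − 0.2005) = 0.390

0.390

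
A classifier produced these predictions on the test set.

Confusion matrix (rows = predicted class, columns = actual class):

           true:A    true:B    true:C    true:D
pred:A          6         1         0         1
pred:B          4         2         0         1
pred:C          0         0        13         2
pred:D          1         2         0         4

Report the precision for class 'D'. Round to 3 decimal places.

0.571

precision = TP/(TP+FP).
D: TP=4, FP=1+2+0=3 → 4/7 = 0.5714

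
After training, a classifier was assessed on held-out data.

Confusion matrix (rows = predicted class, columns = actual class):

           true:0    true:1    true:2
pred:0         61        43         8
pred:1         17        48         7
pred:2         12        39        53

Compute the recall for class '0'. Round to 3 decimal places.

Treat '0' as positive and all other classes as negative.
recall = TP/(TP+FN).
0: TP=61, FN=17+12=29 → 61/90 = 0.6778

0.678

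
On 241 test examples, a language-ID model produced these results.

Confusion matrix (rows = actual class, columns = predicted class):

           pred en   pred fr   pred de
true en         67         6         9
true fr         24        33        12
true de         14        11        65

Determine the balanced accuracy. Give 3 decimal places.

0.673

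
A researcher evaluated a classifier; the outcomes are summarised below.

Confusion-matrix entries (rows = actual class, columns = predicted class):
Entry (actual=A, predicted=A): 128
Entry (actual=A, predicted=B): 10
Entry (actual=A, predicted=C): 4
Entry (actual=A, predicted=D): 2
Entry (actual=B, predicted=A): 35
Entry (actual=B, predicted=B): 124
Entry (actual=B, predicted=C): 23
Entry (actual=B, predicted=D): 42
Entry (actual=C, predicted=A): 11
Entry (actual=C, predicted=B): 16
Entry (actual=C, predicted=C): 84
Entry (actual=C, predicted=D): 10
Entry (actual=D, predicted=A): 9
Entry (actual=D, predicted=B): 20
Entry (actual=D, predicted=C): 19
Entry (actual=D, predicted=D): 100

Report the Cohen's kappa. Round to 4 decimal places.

0.5772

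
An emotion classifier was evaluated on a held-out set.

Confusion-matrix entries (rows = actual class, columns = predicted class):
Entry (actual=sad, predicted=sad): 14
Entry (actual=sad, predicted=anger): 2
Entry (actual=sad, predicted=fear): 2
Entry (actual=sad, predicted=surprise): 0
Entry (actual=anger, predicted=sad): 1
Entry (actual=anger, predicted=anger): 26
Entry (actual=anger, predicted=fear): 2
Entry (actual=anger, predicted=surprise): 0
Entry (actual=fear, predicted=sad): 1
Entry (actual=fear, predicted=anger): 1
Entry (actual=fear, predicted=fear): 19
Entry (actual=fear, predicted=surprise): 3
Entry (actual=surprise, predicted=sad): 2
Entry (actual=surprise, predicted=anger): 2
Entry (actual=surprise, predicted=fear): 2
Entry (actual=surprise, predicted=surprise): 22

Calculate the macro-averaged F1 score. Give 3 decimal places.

0.813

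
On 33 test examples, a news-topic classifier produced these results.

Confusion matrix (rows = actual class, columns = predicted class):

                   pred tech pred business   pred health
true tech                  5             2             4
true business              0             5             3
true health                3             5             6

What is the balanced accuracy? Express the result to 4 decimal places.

0.5027

Balanced accuracy = mean of per-class recall.
  tech: recall = 5/11 = 0.45455
  business: recall = 5/8 = 0.62500
  health: recall = 6/14 = 0.42857
Mean = (0.45455 + 0.62500 + 0.42857) / 3 = 0.5027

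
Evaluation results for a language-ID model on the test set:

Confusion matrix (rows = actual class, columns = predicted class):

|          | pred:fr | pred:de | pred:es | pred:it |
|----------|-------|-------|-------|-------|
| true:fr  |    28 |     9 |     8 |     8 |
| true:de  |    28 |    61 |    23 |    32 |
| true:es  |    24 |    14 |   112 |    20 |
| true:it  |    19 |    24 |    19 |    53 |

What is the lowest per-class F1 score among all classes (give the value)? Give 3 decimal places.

0.368

Per-class F1 score (2·TP/(2·TP+FP+FN)):
  fr: TP=28, FP=28+24+19=71, FN=9+8+8=25 → 56/152 = 0.3684
  de: TP=61, FP=9+14+24=47, FN=28+23+32=83 → 122/252 = 0.4841
  es: TP=112, FP=8+23+19=50, FN=24+14+20=58 → 224/332 = 0.6747
  it: TP=53, FP=8+32+20=60, FN=19+24+19=62 → 106/228 = 0.4649
Lowest is class 'fr' with F1 score = 0.368.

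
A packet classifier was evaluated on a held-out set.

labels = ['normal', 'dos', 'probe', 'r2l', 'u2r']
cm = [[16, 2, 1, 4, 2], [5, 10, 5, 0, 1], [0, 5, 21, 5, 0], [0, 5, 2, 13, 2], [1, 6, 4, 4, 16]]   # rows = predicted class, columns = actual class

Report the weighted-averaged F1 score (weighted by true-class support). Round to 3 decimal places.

0.577

Per-class F1 score (2·TP/(2·TP+FP+FN)):
  normal: TP=16, FP=2+1+4+2=9, FN=5+0+0+1=6 → 32/47 = 0.6809
  dos: TP=10, FP=5+5+0+1=11, FN=2+5+5+6=18 → 20/49 = 0.4082
  probe: TP=21, FP=0+5+5+0=10, FN=1+5+2+4=12 → 42/64 = 0.6563
  r2l: TP=13, FP=0+5+2+2=9, FN=4+0+5+4=13 → 26/48 = 0.5417
  u2r: TP=16, FP=1+6+4+4=15, FN=2+1+0+2=5 → 32/52 = 0.6154
Weighted-F1 score = Σ (supportᵢ/N)·F1 scoreᵢ with N=130: (22/130)·0.6809 + (28/130)·0.4082 + (33/130)·0.6563 + (26/130)·0.5417 + (21/130)·0.6154 = 0.577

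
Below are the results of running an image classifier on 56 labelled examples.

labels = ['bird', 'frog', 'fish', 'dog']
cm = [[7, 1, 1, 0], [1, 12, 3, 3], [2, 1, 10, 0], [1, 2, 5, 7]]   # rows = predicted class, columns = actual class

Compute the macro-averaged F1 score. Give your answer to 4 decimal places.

Per-class F1 score (2·TP/(2·TP+FP+FN)):
  bird: TP=7, FP=1+1+0=2, FN=1+2+1=4 → 14/20 = 0.70000
  frog: TP=12, FP=1+3+3=7, FN=1+1+2=4 → 24/35 = 0.68571
  fish: TP=10, FP=2+1+0=3, FN=1+3+5=9 → 20/32 = 0.62500
  dog: TP=7, FP=1+2+5=8, FN=0+3+0=3 → 14/25 = 0.56000
Macro-F1 score = mean = (0.70000 + 0.68571 + 0.62500 + 0.56000) / 4 = 0.6427

0.6427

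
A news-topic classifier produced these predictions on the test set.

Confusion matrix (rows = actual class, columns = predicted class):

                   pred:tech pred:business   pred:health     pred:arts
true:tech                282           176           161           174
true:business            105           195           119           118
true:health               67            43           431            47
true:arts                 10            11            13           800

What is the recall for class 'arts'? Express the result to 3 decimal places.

0.959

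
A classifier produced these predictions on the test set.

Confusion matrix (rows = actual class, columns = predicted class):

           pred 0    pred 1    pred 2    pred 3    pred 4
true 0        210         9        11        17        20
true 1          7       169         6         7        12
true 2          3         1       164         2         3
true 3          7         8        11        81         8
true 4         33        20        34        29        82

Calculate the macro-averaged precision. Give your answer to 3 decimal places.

0.720

Per-class precision (TP/(TP+FP)):
  0: TP=210, FP=7+3+7+33=50 → 210/260 = 0.8077
  1: TP=169, FP=9+1+8+20=38 → 169/207 = 0.8164
  2: TP=164, FP=11+6+11+34=62 → 164/226 = 0.7257
  3: TP=81, FP=17+7+2+29=55 → 81/136 = 0.5956
  4: TP=82, FP=20+12+3+8=43 → 82/125 = 0.6560
Macro-precision = mean = (0.8077 + 0.8164 + 0.7257 + 0.5956 + 0.6560) / 5 = 0.720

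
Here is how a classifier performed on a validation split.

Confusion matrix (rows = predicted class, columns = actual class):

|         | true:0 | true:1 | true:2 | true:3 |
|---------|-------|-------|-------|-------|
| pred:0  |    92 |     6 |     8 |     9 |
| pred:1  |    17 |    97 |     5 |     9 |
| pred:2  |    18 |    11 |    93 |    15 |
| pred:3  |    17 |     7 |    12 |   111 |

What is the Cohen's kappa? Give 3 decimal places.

0.661

Observed agreement pₒ = trace/N = 393/527 = 0.7457
Expected agreement pₑ = Σ (rowᵢ·colᵢ)/N² = (144·115 + 121·128 + 118·137 + 144·147)/527² = 0.2498
κ = (pₒ − pₑ)/(1 − pₑ) = (0.7457 − 0.2498)/(1 − 0.2498) = 0.661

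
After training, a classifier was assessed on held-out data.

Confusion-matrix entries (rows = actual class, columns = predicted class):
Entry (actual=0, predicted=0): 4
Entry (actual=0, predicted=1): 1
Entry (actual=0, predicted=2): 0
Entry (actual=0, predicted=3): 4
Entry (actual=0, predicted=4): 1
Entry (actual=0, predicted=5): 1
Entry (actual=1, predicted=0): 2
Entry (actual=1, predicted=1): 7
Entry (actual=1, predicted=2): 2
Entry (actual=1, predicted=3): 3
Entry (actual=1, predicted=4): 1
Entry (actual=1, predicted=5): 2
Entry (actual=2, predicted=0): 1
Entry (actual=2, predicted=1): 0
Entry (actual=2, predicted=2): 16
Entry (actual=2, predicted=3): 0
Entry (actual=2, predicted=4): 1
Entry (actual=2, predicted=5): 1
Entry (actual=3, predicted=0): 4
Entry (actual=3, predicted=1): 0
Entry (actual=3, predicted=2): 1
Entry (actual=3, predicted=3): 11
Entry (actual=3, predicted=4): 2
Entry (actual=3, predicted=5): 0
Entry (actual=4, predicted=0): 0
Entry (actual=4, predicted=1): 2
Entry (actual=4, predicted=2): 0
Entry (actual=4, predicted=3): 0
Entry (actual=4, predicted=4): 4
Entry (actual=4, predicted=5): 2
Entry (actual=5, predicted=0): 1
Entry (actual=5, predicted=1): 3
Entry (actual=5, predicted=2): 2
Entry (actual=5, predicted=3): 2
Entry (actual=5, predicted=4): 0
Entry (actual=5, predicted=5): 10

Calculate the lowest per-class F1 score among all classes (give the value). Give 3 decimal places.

0.348

Per-class F1 score (2·TP/(2·TP+FP+FN)):
  0: TP=4, FP=2+1+4+0+1=8, FN=1+0+4+1+1=7 → 8/23 = 0.3478
  1: TP=7, FP=1+0+0+2+3=6, FN=2+2+3+1+2=10 → 14/30 = 0.4667
  2: TP=16, FP=0+2+1+0+2=5, FN=1+0+0+1+1=3 → 32/40 = 0.8000
  3: TP=11, FP=4+3+0+0+2=9, FN=4+0+1+2+0=7 → 22/38 = 0.5789
  4: TP=4, FP=1+1+1+2+0=5, FN=0+2+0+0+2=4 → 8/17 = 0.4706
  5: TP=10, FP=1+2+1+0+2=6, FN=1+3+2+2+0=8 → 20/34 = 0.5882
Lowest is class '0' with F1 score = 0.348.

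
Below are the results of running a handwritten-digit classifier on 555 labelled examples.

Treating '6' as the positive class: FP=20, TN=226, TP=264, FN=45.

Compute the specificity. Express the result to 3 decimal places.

Specificity = TN/(TN+FP) = 226/(226+20) = 0.919

0.919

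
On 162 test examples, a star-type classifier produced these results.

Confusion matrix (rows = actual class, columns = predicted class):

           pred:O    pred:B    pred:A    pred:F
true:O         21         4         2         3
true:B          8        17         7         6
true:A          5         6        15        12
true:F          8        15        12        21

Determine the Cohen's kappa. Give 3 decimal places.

0.275

Observed agreement pₒ = trace/N = 74/162 = 0.4568
Expected agreement pₑ = Σ (rowᵢ·colᵢ)/N² = (30·42 + 38·42 + 38·36 + 56·42)/162² = 0.2506
κ = (pₒ − pₑ)/(1 − pₑ) = (0.4568 − 0.2506)/(1 − 0.2506) = 0.275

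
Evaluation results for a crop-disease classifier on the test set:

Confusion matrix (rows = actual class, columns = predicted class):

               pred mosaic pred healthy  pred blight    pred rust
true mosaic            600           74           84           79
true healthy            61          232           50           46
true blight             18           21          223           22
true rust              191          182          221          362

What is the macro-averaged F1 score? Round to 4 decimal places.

Per-class F1 score (2·TP/(2·TP+FP+FN)):
  mosaic: TP=600, FP=61+18+191=270, FN=74+84+79=237 → 1200/1707 = 0.70299
  healthy: TP=232, FP=74+21+182=277, FN=61+50+46=157 → 464/898 = 0.51670
  blight: TP=223, FP=84+50+221=355, FN=18+21+22=61 → 446/862 = 0.51740
  rust: TP=362, FP=79+46+22=147, FN=191+182+221=594 → 724/1465 = 0.49420
Macro-F1 score = mean = (0.70299 + 0.51670 + 0.51740 + 0.49420) / 4 = 0.5578

0.5578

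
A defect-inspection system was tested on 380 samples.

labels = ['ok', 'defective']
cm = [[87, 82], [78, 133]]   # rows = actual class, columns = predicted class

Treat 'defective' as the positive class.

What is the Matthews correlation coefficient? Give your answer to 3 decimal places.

0.146

MCC = (TP·TN − FP·FN) / √((TP+FP)(TP+FN)(TN+FP)(TN+FN))
Numerator = 133·87 − 82·78 = 5175
Denominator = √(215·211·169·165) = √1265003025 = 35566.8810
MCC = 5175 / 35566.8810 = 0.146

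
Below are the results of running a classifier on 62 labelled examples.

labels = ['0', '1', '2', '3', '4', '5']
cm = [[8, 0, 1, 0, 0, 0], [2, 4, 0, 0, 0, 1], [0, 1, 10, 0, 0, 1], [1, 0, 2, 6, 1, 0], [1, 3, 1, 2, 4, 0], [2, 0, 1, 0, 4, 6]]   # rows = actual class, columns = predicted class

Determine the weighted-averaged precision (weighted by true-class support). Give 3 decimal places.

Per-class precision (TP/(TP+FP)):
  0: TP=8, FP=2+0+1+1+2=6 → 8/14 = 0.5714
  1: TP=4, FP=0+1+0+3+0=4 → 4/8 = 0.5000
  2: TP=10, FP=1+0+2+1+1=5 → 10/15 = 0.6667
  3: TP=6, FP=0+0+0+2+0=2 → 6/8 = 0.7500
  4: TP=4, FP=0+0+0+1+4=5 → 4/9 = 0.4444
  5: TP=6, FP=0+1+1+0+0=2 → 6/8 = 0.7500
Weighted-precision = Σ (supportᵢ/N)·precisionᵢ with N=62: (9/62)·0.5714 + (7/62)·0.5000 + (12/62)·0.6667 + (10/62)·0.7500 + (11/62)·0.4444 + (13/62)·0.7500 = 0.626

0.626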